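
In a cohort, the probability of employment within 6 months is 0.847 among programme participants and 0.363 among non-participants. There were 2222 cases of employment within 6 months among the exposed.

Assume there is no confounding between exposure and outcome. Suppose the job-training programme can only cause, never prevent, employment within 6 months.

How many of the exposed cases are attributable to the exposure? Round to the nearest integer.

Let p₁ = 0.847, p₀ = 0.363.
PN = (p₁ − p₀)/p₁ = (0.847 − 0.363) / 0.847 ≈ 0.57143.
Attributable cases ≈ PN × (exposed cases) = 0.57143 × 2222 ≈ 1269.71.

about 1270 cases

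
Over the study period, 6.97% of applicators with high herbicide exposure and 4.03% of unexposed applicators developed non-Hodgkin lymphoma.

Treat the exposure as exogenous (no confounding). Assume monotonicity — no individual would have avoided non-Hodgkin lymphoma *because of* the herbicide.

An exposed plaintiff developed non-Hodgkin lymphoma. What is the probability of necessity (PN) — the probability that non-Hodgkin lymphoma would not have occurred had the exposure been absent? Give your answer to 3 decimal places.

p₁ = 0.0697, p₀ = 0.0403.
Under exogeneity and monotonicity, PN = (p₁ − p₀) / p₁.
PN = (0.0697 − 0.0403) / 0.0697 = 0.0294 / 0.0697 ≈ 0.4218

PN ≈ 0.422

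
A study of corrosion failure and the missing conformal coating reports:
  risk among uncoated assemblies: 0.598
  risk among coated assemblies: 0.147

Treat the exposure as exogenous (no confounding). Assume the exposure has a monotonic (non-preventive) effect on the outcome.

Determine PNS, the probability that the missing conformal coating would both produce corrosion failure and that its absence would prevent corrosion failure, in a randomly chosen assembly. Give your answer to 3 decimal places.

PNS ≈ 0.451

Let p₁ = 0.598, p₀ = 0.147.
Under exogeneity and monotonicity, PNS = p₁ − p₀.
PNS = 0.598 − 0.147 = 0.451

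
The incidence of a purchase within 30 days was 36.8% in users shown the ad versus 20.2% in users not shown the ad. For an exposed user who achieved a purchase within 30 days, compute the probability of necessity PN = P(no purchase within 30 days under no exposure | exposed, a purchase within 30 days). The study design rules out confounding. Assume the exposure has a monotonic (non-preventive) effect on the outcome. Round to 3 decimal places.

PN ≈ 0.451

p₁ = 0.368, p₀ = 0.202.
Under exogeneity and monotonicity, PN = (p₁ − p₀) / p₁.
PN = (0.368 − 0.202) / 0.368 = 0.166 / 0.368 ≈ 0.4511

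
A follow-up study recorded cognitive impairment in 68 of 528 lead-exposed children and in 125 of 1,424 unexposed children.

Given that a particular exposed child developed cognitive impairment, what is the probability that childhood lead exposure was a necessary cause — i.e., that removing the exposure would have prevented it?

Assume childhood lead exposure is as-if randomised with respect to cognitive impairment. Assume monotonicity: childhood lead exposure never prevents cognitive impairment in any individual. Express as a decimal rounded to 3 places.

p₁ = P(outcome | exposed) = 68/528 = 0.12879
p₀ = P(outcome | unexposed) = 125/1424 = 0.087781
Under exogeneity and monotonicity, PN = (p₁ − p₀) / p₁.
PN = (0.12879 − 0.087781) / 0.12879 = 0.041007 / 0.12879 ≈ 0.3184

PN ≈ 0.318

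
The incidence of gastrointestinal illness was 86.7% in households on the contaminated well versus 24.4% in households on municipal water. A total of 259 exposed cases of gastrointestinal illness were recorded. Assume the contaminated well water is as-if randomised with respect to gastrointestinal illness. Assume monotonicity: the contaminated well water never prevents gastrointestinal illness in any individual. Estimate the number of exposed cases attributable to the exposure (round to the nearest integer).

p₁ = 0.867, p₀ = 0.244.
PN = (p₁ − p₀)/p₁ = (0.867 − 0.244) / 0.867 ≈ 0.71857.
Attributable cases ≈ PN × (exposed cases) = 0.71857 × 259 ≈ 186.11.

about 186 cases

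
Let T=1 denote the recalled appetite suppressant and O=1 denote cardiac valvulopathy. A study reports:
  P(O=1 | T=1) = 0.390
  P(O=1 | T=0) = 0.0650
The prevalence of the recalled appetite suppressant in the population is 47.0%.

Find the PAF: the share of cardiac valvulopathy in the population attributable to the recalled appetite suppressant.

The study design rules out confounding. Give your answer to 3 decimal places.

Let p₁ = 0.39, p₀ = 0.065.
Overall risk P(Y=1) = π·p₁ + (1−π)·p₀ = 0.47×0.39 + 0.53×0.065 = 0.21775.
Under exogeneity, PAF = [P(Y=1) − p₀] / P(Y=1).
PAF = (0.21775 − 0.065) / 0.21775 ≈ 0.7015

PAF ≈ 0.701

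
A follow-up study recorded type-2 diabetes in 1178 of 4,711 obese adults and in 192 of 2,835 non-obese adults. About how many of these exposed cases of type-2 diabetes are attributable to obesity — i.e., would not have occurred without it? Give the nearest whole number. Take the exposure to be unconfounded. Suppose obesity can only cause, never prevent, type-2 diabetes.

about 859 cases

p₁ = P(outcome | exposed) = 1178/4711 = 0.25005
p₀ = P(outcome | unexposed) = 192/2835 = 0.067725
PN = (p₁ − p₀)/p₁ = (0.25005 − 0.067725) / 0.25005 ≈ 0.72916.
Attributable cases ≈ PN × (exposed cases) = 0.72916 × 1178 ≈ 858.95.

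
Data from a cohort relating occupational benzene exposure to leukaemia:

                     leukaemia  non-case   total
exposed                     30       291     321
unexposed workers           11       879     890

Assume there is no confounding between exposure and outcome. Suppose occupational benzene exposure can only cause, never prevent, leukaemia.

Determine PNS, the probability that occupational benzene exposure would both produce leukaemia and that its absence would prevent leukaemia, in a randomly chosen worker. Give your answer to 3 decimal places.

p₁ = P(outcome | exposed) = 30/321 = 0.093458
p₀ = P(outcome | unexposed) = 11/890 = 0.01236
Under exogeneity and monotonicity, PNS = p₁ − p₀.
PNS = 0.093458 − 0.01236 = 0.081098

PNS ≈ 0.081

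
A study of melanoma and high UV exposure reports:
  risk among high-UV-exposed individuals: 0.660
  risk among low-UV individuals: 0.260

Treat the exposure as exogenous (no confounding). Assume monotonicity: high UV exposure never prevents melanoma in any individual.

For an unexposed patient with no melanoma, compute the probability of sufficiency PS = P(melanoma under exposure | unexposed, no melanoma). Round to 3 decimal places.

Let p₁ = 0.66, p₀ = 0.26.
Under exogeneity and monotonicity, PS = (p₁ − p₀) / (1 − p₀).
PS = (0.66 − 0.26) / (1 − 0.26) = 0.4 / 0.74 ≈ 0.5405

PS ≈ 0.541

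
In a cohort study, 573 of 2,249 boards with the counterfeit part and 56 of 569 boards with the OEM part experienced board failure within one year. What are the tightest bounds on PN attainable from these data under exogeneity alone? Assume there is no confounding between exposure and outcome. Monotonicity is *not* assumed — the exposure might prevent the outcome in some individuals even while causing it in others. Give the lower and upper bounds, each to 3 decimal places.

p₁ = P(outcome | exposed) = 573/2249 = 0.25478
p₀ = P(outcome | unexposed) = 56/569 = 0.098418
Under exogeneity alone the bounds on PN are max{0,(p₁−p₀)/p₁} ≤ PN ≤ min{1,(1−p₀)/p₁}.
  lower = (p₁ − p₀)/p₁ = 0.15636 / 0.25478 ≈ 0.6137
  upper = min{1, (1 − p₀)/p₁} = 0.90158 / 0.25478 ≈ 3.5387 → capped at 1

0.614 ≤ PN ≤ 1.000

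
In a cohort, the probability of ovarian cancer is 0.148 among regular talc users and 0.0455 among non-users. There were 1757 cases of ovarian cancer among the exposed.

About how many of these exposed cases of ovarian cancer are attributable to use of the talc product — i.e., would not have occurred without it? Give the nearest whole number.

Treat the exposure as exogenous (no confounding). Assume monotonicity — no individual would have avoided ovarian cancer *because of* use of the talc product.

Let p₁ = 0.148, p₀ = 0.0455.
PN = (p₁ − p₀)/p₁ = (0.148 − 0.0455) / 0.148 ≈ 0.69257.
Attributable cases ≈ PN × (exposed cases) = 0.69257 × 1757 ≈ 1216.84.

about 1217 cases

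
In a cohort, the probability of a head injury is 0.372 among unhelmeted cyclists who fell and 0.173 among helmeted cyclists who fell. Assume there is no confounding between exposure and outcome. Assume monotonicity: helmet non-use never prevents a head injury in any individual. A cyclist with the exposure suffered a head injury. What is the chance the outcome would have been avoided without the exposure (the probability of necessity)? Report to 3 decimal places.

Let p₁ = 0.372, p₀ = 0.173.
Under exogeneity and monotonicity, PN = (p₁ − p₀) / p₁.
PN = (0.372 − 0.173) / 0.372 = 0.199 / 0.372 ≈ 0.5349

PN ≈ 0.535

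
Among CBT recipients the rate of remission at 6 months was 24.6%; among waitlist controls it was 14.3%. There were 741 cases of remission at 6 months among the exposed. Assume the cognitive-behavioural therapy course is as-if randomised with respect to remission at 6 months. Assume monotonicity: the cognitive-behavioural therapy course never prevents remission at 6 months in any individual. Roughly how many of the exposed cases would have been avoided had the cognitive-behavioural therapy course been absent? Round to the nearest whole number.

p₁ = 0.246, p₀ = 0.143.
PN = (p₁ − p₀)/p₁ = (0.246 − 0.143) / 0.246 ≈ 0.41870.
Attributable cases ≈ PN × (exposed cases) = 0.41870 × 741 ≈ 310.26.

about 310 cases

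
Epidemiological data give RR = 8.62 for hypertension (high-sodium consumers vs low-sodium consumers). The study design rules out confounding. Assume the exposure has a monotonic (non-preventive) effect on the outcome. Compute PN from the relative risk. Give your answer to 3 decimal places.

PN ≈ 0.884

Under exogeneity and monotonicity, PN = (RR − 1) / RR = 1 − 1/RR.
PN = (8.62 − 1) / 8.62 = 7.62 / 8.62 ≈ 0.8840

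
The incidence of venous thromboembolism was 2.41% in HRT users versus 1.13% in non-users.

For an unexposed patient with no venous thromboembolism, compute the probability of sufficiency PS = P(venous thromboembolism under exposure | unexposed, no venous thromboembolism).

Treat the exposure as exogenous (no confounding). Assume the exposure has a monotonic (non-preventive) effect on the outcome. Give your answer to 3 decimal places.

PS ≈ 0.013

p₁ = 0.0241, p₀ = 0.0113.
Under exogeneity and monotonicity, PS = (p₁ − p₀) / (1 − p₀).
PS = (0.0241 − 0.0113) / (1 − 0.0113) = 0.0128 / 0.9887 ≈ 0.0129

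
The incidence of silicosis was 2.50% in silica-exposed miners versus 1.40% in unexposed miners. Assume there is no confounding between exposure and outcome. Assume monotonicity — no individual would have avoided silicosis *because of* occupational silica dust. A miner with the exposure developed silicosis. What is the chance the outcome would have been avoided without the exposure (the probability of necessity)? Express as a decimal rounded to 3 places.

p₁ = 0.025, p₀ = 0.014.
Under exogeneity and monotonicity, PN = (p₁ − p₀) / p₁.
PN = (0.025 − 0.014) / 0.025 = 0.011 / 0.025 ≈ 0.4400

PN ≈ 0.440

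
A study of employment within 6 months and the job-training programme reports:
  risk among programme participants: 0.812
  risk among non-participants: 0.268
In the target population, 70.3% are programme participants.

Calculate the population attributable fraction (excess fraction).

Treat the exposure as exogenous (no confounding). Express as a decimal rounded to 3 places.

Let p₁ = 0.812, p₀ = 0.268.
Overall risk P(Y=1) = π·p₁ + (1−π)·p₀ = 0.703×0.812 + 0.297×0.268 = 0.65043.
Under exogeneity, PAF = [P(Y=1) − p₀] / P(Y=1).
PAF = (0.65043 − 0.268) / 0.65043 ≈ 0.5880

PAF ≈ 0.588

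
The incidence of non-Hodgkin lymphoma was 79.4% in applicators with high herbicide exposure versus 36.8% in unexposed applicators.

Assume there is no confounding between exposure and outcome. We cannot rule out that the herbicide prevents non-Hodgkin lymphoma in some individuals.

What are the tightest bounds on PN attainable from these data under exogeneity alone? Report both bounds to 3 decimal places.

p₁ = 0.794, p₀ = 0.368.
Under exogeneity alone the bounds on PN are max{0,(p₁−p₀)/p₁} ≤ PN ≤ min{1,(1−p₀)/p₁}.
  lower = (p₁ − p₀)/p₁ = 0.426 / 0.794 ≈ 0.5365
  upper = min{1, (1 − p₀)/p₁} = 0.632 / 0.794 ≈ 0.7960

0.537 ≤ PN ≤ 0.796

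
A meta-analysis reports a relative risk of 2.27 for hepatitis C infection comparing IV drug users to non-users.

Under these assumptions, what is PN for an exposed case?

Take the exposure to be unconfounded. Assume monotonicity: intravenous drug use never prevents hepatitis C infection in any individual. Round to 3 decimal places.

Under exogeneity and monotonicity, PN = (RR − 1) / RR = 1 − 1/RR.
PN = (2.27 − 1) / 2.27 = 1.27 / 2.27 ≈ 0.5595

PN ≈ 0.559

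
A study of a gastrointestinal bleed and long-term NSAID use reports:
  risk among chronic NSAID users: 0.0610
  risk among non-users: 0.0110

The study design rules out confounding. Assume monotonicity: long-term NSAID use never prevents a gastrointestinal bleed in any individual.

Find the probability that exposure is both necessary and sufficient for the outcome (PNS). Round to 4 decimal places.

PNS ≈ 0.0500

Let p₁ = 0.061, p₀ = 0.011.
Under exogeneity and monotonicity, PNS = p₁ − p₀.
PNS = 0.061 − 0.011 = 0.05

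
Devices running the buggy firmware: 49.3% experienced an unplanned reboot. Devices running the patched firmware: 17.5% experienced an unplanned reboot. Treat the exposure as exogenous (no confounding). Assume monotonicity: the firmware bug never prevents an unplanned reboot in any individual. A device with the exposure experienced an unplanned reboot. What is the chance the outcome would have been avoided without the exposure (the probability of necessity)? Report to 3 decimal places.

PN ≈ 0.645

p₁ = 0.493, p₀ = 0.175.
Under exogeneity and monotonicity, PN = (p₁ − p₀) / p₁.
PN = (0.493 − 0.175) / 0.493 = 0.318 / 0.493 ≈ 0.6450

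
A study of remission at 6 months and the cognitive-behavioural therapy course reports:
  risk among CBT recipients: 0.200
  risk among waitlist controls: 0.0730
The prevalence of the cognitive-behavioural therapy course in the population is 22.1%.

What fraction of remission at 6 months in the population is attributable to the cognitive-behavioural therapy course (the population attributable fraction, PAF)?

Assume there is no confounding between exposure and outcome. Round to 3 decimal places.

Let p₁ = 0.2, p₀ = 0.073.
Overall risk P(Y=1) = π·p₁ + (1−π)·p₀ = 0.221×0.2 + 0.779×0.073 = 0.10107.
Under exogeneity, PAF = [P(Y=1) − p₀] / P(Y=1).
PAF = (0.10107 − 0.073) / 0.10107 ≈ 0.2777

PAF ≈ 0.278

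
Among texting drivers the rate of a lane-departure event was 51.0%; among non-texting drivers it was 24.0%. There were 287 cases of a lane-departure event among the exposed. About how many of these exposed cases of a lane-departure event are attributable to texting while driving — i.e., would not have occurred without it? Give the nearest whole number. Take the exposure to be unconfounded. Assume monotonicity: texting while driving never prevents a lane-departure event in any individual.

about 152 cases

p₁ = 0.51, p₀ = 0.24.
PN = (p₁ − p₀)/p₁ = (0.51 − 0.24) / 0.51 ≈ 0.52941.
Attributable cases ≈ PN × (exposed cases) = 0.52941 × 287 ≈ 151.94.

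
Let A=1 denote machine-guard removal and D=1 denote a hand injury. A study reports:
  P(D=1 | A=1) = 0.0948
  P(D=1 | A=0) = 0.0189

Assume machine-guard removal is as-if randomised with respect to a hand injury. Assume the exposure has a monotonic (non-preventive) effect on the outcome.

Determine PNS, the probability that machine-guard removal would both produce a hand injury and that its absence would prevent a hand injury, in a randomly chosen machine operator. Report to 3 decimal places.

PNS ≈ 0.076

Let p₁ = 0.0948, p₀ = 0.0189.
Under exogeneity and monotonicity, PNS = p₁ − p₀.
PNS = 0.0948 − 0.0189 = 0.0759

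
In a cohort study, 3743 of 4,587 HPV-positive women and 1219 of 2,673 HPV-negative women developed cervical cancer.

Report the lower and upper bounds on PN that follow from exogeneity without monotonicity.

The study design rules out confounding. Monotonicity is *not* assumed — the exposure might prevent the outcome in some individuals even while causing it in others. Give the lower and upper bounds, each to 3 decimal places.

p₁ = P(outcome | exposed) = 3743/4587 = 0.816
p₀ = P(outcome | unexposed) = 1219/2673 = 0.45604
Under exogeneity alone the bounds on PN are max{0,(p₁−p₀)/p₁} ≤ PN ≤ min{1,(1−p₀)/p₁}.
  lower = (p₁ − p₀)/p₁ = 0.35996 / 0.816 ≈ 0.4411
  upper = min{1, (1 − p₀)/p₁} = 0.54396 / 0.816 ≈ 0.6666

0.441 ≤ PN ≤ 0.667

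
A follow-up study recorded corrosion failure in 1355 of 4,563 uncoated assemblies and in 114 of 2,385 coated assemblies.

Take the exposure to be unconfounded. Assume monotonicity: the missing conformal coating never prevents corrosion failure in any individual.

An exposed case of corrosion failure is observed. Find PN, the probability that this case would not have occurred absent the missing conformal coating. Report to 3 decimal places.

PN ≈ 0.839

p₁ = P(outcome | exposed) = 1355/4563 = 0.29695
p₀ = P(outcome | unexposed) = 114/2385 = 0.047799
Under exogeneity and monotonicity, PN = (p₁ − p₀) / p₁.
PN = (0.29695 − 0.047799) / 0.29695 = 0.24916 / 0.29695 ≈ 0.8390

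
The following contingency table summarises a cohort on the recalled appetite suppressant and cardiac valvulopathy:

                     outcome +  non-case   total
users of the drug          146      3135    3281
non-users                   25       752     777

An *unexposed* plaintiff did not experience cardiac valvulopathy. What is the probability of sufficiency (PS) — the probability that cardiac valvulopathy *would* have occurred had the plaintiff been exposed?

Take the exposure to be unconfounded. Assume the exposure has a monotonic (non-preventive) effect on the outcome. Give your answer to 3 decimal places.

p₁ = P(outcome | exposed) = 146/3281 = 0.044499
p₀ = P(outcome | unexposed) = 25/777 = 0.032175
Under exogeneity and monotonicity, PS = (p₁ − p₀)/(1 − p₀).
PS = (0.044499 − 0.032175) / 0.96782 ≈ 0.0127

PS ≈ 0.013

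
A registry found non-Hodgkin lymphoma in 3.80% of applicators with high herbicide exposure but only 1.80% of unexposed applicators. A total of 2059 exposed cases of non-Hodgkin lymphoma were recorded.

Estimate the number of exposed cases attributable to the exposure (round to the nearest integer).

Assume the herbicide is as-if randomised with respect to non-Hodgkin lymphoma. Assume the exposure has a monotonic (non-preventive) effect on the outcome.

about 1084 cases

p₁ = 0.038, p₀ = 0.018.
PN = (p₁ − p₀)/p₁ = (0.038 − 0.018) / 0.038 ≈ 0.52632.
Attributable cases ≈ PN × (exposed cases) = 0.52632 × 2059 ≈ 1083.68.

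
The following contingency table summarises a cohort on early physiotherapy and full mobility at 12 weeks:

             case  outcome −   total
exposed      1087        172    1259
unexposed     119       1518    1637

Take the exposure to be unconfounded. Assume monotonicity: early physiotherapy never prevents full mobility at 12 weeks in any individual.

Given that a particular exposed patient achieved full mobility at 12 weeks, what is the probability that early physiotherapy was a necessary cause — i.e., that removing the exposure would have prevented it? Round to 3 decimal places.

PN ≈ 0.916

p₁ = P(outcome | exposed) = 1087/1259 = 0.86338
p₀ = P(outcome | unexposed) = 119/1637 = 0.072694
Under exogeneity and monotonicity, PN = (p₁ − p₀)/p₁.
PN = (0.86338 − 0.072694) / 0.86338 ≈ 0.9158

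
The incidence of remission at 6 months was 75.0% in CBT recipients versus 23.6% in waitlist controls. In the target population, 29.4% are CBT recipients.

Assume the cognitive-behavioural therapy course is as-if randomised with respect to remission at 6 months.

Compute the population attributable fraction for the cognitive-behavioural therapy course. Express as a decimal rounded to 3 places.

p₁ = 0.75, p₀ = 0.236.
Overall risk P(Y=1) = π·p₁ + (1−π)·p₀ = 0.294×0.75 + 0.706×0.236 = 0.38712.
Under exogeneity, PAF = [P(Y=1) − p₀] / P(Y=1).
PAF = (0.38712 − 0.236) / 0.38712 ≈ 0.3904

PAF ≈ 0.390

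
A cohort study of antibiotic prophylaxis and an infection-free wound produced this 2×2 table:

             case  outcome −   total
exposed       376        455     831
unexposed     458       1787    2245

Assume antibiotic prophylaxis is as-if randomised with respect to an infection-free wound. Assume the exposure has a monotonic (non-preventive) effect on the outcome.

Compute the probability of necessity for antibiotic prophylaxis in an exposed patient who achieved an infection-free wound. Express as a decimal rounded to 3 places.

p₁ = P(outcome | exposed) = 376/831 = 0.45247
p₀ = P(outcome | unexposed) = 458/2245 = 0.20401
Under exogeneity and monotonicity, PN = (p₁ − p₀)/p₁.
PN = (0.45247 − 0.20401) / 0.45247 ≈ 0.5491

PN ≈ 0.549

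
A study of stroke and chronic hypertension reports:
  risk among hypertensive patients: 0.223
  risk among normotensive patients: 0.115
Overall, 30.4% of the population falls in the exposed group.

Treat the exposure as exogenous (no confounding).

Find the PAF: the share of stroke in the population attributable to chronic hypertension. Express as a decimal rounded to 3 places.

Let p₁ = 0.223, p₀ = 0.115.
Overall risk P(Y=1) = π·p₁ + (1−π)·p₀ = 0.304×0.223 + 0.696×0.115 = 0.14783.
Under exogeneity, PAF = [P(Y=1) − p₀] / P(Y=1).
PAF = (0.14783 − 0.115) / 0.14783 ≈ 0.2221

PAF ≈ 0.222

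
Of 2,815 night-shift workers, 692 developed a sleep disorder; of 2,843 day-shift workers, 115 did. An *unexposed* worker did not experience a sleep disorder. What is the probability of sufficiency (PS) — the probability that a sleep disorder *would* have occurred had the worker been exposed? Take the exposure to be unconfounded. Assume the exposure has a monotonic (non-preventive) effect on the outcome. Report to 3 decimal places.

PS ≈ 0.214

p₁ = P(outcome | exposed) = 692/2815 = 0.24583
p₀ = P(outcome | unexposed) = 115/2843 = 0.04045
Under exogeneity and monotonicity, PS = (p₁ − p₀) / (1 − p₀).
PS = (0.24583 − 0.04045) / (1 − 0.04045) = 0.20538 / 0.95955 ≈ 0.2140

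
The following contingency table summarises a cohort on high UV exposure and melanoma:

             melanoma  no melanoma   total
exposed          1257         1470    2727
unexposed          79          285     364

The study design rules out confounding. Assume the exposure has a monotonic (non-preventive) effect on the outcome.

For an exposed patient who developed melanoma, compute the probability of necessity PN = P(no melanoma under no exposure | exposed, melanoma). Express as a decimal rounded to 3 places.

p₁ = P(outcome | exposed) = 1257/2727 = 0.46095
p₀ = P(outcome | unexposed) = 79/364 = 0.21703
Under exogeneity and monotonicity, PN = (p₁ − p₀) / p₁.
PN = (0.46095 − 0.21703) / 0.46095 = 0.24391 / 0.46095 ≈ 0.5292

PN ≈ 0.529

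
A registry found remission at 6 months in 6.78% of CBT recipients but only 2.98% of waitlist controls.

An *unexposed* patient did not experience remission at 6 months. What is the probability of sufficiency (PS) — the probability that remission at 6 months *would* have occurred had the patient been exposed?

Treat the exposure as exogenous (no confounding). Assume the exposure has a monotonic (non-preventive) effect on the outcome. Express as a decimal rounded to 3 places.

PS ≈ 0.039

p₁ = 0.0678, p₀ = 0.0298.
Under exogeneity and monotonicity, PS = (p₁ − p₀) / (1 − p₀).
PS = (0.0678 − 0.0298) / (1 − 0.0298) = 0.038 / 0.9702 ≈ 0.0392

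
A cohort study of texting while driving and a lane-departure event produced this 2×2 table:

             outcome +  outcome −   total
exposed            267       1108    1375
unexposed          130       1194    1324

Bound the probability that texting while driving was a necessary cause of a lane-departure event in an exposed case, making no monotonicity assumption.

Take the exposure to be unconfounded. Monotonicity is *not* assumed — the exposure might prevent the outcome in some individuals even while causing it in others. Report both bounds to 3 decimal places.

0.494 ≤ PN ≤ 1.000

p₁ = P(outcome | exposed) = 267/1375 = 0.19418
p₀ = P(outcome | unexposed) = 130/1324 = 0.098187
Under exogeneity alone the bounds on PN are max{0,(p₁−p₀)/p₁} ≤ PN ≤ min{1,(1−p₀)/p₁}.
  lower = (p₁ − p₀)/p₁ = 0.095995 / 0.19418 ≈ 0.4944
  upper = min{1, (1 − p₀)/p₁} = 0.90181 / 0.19418 ≈ 4.6442 → capped at 1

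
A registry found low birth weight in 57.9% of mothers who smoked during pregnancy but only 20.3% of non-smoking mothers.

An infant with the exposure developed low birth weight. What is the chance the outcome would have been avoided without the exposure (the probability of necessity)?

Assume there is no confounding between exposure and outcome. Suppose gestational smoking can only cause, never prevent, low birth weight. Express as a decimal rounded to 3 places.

PN ≈ 0.649

p₁ = 0.579, p₀ = 0.203.
Under exogeneity and monotonicity, PN = (p₁ − p₀) / p₁.
PN = (0.579 − 0.203) / 0.579 = 0.376 / 0.579 ≈ 0.6494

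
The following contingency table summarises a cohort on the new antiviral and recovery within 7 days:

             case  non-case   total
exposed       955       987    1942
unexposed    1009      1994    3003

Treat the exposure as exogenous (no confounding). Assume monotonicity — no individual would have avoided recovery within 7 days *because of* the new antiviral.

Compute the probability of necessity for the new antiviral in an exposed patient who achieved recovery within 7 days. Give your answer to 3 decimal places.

PN ≈ 0.317

p₁ = P(outcome | exposed) = 955/1942 = 0.49176
p₀ = P(outcome | unexposed) = 1009/3003 = 0.336
Under exogeneity and monotonicity, PN = (p₁ − p₀)/p₁.
PN = (0.49176 − 0.336) / 0.49176 ≈ 0.3167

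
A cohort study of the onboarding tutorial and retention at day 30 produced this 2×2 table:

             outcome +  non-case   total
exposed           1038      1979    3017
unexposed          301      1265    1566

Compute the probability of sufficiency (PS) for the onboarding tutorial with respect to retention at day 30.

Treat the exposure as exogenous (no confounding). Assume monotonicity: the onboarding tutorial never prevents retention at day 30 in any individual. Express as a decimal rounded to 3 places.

p₁ = P(outcome | exposed) = 1038/3017 = 0.34405
p₀ = P(outcome | unexposed) = 301/1566 = 0.19221
Under exogeneity and monotonicity, PS = (p₁ − p₀) / (1 − p₀).
PS = (0.34405 − 0.19221) / (1 − 0.19221) = 0.15184 / 0.80779 ≈ 0.1880

PS ≈ 0.188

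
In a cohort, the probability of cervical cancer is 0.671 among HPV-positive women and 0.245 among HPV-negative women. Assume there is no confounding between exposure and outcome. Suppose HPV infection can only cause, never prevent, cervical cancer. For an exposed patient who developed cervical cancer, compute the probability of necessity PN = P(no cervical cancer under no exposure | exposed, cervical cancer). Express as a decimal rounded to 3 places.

PN ≈ 0.635

Let p₁ = 0.671, p₀ = 0.245.
Under exogeneity and monotonicity, PN = (p₁ − p₀) / p₁.
PN = (0.671 − 0.245) / 0.671 = 0.426 / 0.671 ≈ 0.6349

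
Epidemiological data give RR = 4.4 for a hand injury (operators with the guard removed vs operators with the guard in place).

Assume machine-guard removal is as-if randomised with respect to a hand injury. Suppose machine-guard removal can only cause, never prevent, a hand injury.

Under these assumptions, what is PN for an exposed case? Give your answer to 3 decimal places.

Under exogeneity and monotonicity, PN = (RR − 1) / RR = 1 − 1/RR.
PN = (4.4 − 1) / 4.4 = 3.4 / 4.4 ≈ 0.7727

PN ≈ 0.773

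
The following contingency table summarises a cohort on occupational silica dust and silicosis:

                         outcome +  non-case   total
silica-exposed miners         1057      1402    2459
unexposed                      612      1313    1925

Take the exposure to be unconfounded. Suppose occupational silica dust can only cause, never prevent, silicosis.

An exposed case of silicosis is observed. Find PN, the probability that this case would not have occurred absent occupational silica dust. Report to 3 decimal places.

PN ≈ 0.260

p₁ = P(outcome | exposed) = 1057/2459 = 0.42985
p₀ = P(outcome | unexposed) = 612/1925 = 0.31792
Under exogeneity and monotonicity, PN = (p₁ − p₀) / p₁.
PN = (0.42985 − 0.31792) / 0.42985 = 0.11193 / 0.42985 ≈ 0.2604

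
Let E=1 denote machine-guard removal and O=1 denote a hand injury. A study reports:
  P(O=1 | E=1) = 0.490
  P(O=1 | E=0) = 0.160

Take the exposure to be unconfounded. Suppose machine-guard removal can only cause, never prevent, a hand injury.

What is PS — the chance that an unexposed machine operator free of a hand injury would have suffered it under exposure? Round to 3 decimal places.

PS ≈ 0.393

Let p₁ = 0.49, p₀ = 0.16.
Under exogeneity and monotonicity, PS = (p₁ − p₀) / (1 − p₀).
PS = (0.49 − 0.16) / (1 − 0.16) = 0.33 / 0.84 ≈ 0.3929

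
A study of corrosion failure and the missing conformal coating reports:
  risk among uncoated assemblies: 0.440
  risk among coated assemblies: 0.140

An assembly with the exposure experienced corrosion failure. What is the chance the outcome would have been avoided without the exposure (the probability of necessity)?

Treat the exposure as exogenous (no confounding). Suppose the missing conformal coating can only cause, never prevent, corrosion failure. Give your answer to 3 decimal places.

PN ≈ 0.682

Let p₁ = 0.44, p₀ = 0.14.
Under exogeneity and monotonicity, PN = (p₁ − p₀) / p₁.
PN = (0.44 − 0.14) / 0.44 = 0.3 / 0.44 ≈ 0.6818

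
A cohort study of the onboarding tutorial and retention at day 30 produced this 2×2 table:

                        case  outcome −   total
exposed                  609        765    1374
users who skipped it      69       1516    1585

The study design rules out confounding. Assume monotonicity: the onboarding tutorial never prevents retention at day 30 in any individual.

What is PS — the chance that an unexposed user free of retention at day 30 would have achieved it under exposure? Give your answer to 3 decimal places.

PS ≈ 0.418

p₁ = P(outcome | exposed) = 609/1374 = 0.44323
p₀ = P(outcome | unexposed) = 69/1585 = 0.043533
Under exogeneity and monotonicity, PS = (p₁ − p₀) / (1 − p₀).
PS = (0.44323 − 0.043533) / (1 − 0.043533) = 0.3997 / 0.95647 ≈ 0.4179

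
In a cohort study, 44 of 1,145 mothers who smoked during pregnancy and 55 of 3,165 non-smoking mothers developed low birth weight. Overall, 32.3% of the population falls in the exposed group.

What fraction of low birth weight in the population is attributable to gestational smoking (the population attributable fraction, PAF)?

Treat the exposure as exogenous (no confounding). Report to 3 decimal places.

PAF ≈ 0.281

p₁ = P(outcome | exposed) = 44/1145 = 0.038428
p₀ = P(outcome | unexposed) = 55/3165 = 0.017378
Overall risk P(Y=1) = π·p₁ + (1−π)·p₀ = 0.323×0.038428 + 0.677×0.017378 = 0.024177.
Under exogeneity, PAF = [P(Y=1) − p₀] / P(Y=1).
PAF = (0.024177 − 0.017378) / 0.024177 ≈ 0.2812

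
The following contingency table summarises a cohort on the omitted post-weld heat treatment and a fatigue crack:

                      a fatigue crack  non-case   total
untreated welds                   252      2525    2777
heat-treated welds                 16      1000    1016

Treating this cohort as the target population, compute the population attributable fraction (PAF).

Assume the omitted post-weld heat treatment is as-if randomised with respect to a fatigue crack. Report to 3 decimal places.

p₁ = P(outcome | exposed) = 252/2777 = 0.090745
p₀ = P(outcome | unexposed) = 16/1016 = 0.015748
Exposure prevalence π = 2777/3793 = 0.73214; overall risk P(Y=1) = 0.070656.
Under exogeneity, PAF = [P(Y=1) − p₀]/P(Y=1).
PAF = (0.070656 − 0.015748) / 0.070656 ≈ 0.7771

PAF ≈ 0.777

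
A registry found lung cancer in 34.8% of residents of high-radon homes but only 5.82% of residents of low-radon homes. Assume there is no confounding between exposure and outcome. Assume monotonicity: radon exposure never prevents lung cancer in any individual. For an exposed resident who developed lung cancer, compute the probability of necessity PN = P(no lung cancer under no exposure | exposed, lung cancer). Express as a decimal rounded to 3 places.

PN ≈ 0.833

p₁ = 0.348, p₀ = 0.0582.
Under exogeneity and monotonicity, PN = (p₁ − p₀) / p₁.
PN = (0.348 − 0.0582) / 0.348 = 0.2898 / 0.348 ≈ 0.8328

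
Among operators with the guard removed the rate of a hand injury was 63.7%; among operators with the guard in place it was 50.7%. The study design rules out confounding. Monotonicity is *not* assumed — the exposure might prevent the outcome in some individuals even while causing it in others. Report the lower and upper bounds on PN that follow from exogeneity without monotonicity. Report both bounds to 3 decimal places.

0.204 ≤ PN ≤ 0.774

p₁ = 0.637, p₀ = 0.507.
Under exogeneity alone the bounds on PN are max{0,(p₁−p₀)/p₁} ≤ PN ≤ min{1,(1−p₀)/p₁}.
  lower = (p₁ − p₀)/p₁ = 0.13 / 0.637 ≈ 0.2041
  upper = min{1, (1 − p₀)/p₁} = 0.493 / 0.637 ≈ 0.7739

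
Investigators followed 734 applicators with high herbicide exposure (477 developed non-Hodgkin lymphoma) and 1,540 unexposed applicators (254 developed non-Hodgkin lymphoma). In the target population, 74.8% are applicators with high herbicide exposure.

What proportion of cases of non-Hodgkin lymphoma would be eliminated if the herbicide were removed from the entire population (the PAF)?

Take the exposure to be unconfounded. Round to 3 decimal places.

p₁ = P(outcome | exposed) = 477/734 = 0.64986
p₀ = P(outcome | unexposed) = 254/1540 = 0.16494
Overall risk P(Y=1) = π·p₁ + (1−π)·p₀ = 0.748×0.64986 + 0.252×0.16494 = 0.52766.
Under exogeneity, PAF = [P(Y=1) − p₀] / P(Y=1).
PAF = (0.52766 − 0.16494) / 0.52766 ≈ 0.6874

PAF ≈ 0.687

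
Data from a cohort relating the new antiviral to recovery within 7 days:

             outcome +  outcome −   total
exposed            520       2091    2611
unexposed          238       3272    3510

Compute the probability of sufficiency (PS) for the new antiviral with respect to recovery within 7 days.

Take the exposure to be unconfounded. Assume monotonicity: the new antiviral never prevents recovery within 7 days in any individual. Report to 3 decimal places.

p₁ = P(outcome | exposed) = 520/2611 = 0.19916
p₀ = P(outcome | unexposed) = 238/3510 = 0.067806
Under exogeneity and monotonicity, PS = (p₁ − p₀) / (1 − p₀).
PS = (0.19916 − 0.067806) / (1 − 0.067806) = 0.13135 / 0.93219 ≈ 0.1409

PS ≈ 0.141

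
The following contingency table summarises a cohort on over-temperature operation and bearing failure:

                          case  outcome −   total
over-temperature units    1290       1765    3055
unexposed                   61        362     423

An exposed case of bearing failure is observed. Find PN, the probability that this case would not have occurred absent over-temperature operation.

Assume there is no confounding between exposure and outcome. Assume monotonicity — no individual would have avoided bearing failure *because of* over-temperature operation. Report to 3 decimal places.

p₁ = P(outcome | exposed) = 1290/3055 = 0.42226
p₀ = P(outcome | unexposed) = 61/423 = 0.14421
Under exogeneity and monotonicity, PN = (p₁ − p₀) / p₁.
PN = (0.42226 − 0.14421) / 0.42226 = 0.27805 / 0.42226 ≈ 0.6585

PN ≈ 0.658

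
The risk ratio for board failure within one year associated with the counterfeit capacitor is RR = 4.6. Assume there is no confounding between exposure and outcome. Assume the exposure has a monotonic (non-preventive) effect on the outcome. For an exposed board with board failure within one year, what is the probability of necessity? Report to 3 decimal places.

PN ≈ 0.783

Under exogeneity and monotonicity, PN = (RR − 1) / RR = 1 − 1/RR.
PN = (4.6 − 1) / 4.6 = 3.6 / 4.6 ≈ 0.7826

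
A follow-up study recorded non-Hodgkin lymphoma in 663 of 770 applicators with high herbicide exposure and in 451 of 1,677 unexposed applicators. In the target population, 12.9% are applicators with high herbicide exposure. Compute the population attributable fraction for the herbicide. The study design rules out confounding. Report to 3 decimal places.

p₁ = P(outcome | exposed) = 663/770 = 0.86104
p₀ = P(outcome | unexposed) = 451/1677 = 0.26893
Overall risk P(Y=1) = π·p₁ + (1−π)·p₀ = 0.129×0.86104 + 0.871×0.26893 = 0.34531.
Under exogeneity, PAF = [P(Y=1) − p₀] / P(Y=1).
PAF = (0.34531 − 0.26893) / 0.34531 ≈ 0.2212

PAF ≈ 0.221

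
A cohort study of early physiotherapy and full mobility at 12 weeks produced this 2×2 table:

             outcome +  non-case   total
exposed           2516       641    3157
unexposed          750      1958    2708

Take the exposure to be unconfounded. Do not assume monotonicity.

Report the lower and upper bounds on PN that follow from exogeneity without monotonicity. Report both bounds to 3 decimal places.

p₁ = P(outcome | exposed) = 2516/3157 = 0.79696
p₀ = P(outcome | unexposed) = 750/2708 = 0.27696
Under exogeneity alone the bounds on PN are max{0,(p₁−p₀)/p₁} ≤ PN ≤ min{1,(1−p₀)/p₁}.
  lower = (p₁ − p₀)/p₁ = 0.52 / 0.79696 ≈ 0.6525
  upper = min{1, (1 − p₀)/p₁} = 0.72304 / 0.79696 ≈ 0.9073

0.652 ≤ PN ≤ 0.907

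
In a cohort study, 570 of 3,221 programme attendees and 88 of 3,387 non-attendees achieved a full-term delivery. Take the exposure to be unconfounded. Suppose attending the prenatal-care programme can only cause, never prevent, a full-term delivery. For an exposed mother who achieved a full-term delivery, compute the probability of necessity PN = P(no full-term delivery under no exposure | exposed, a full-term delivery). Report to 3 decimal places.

p₁ = P(outcome | exposed) = 570/3221 = 0.17696
p₀ = P(outcome | unexposed) = 88/3387 = 0.025982
Under exogeneity and monotonicity, PN = (p₁ − p₀) / p₁.
PN = (0.17696 − 0.025982) / 0.17696 = 0.15098 / 0.17696 ≈ 0.8532

PN ≈ 0.853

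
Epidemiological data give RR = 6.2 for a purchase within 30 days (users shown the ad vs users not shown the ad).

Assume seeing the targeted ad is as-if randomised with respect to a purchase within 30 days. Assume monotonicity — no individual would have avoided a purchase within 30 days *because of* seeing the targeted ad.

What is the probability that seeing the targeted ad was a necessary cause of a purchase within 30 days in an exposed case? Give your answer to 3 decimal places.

PN ≈ 0.839

Under exogeneity and monotonicity, PN = (RR − 1) / RR = 1 − 1/RR.
PN = (6.2 − 1) / 6.2 = 5.2 / 6.2 ≈ 0.8387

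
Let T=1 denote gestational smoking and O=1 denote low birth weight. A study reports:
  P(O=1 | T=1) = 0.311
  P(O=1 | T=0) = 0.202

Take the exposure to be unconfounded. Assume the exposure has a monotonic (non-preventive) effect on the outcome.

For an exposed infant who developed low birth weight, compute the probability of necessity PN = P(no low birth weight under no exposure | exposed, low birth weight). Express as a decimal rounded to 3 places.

PN ≈ 0.350

Let p₁ = 0.311, p₀ = 0.202.
Under exogeneity and monotonicity, PN = (p₁ − p₀) / p₁.
PN = (0.311 − 0.202) / 0.311 = 0.109 / 0.311 ≈ 0.3505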